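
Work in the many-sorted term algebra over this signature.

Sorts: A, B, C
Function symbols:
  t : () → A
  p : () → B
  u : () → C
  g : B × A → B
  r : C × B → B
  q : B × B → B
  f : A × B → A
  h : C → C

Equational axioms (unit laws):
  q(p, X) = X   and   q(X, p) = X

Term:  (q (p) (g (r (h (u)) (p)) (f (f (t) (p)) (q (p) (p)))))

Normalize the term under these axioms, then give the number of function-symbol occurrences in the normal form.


size = 10

1. (q (p) (g (r (h (u)) (p)) (f (f (t) (p)) (q (p) (p)))))  →  (g (r (h (u)) (p)) (f (f (t) (p)) (q (p) (p))))
2. (g (r (h (u)) (p)) (f (f (t) (p)) (q (p) (p))))  →  (g (r (h (u)) (p)) (f (f (t) (p)) (p)))
normal form: (g (r (h (u)) (p)) (f (f (t) (p)) (p)))


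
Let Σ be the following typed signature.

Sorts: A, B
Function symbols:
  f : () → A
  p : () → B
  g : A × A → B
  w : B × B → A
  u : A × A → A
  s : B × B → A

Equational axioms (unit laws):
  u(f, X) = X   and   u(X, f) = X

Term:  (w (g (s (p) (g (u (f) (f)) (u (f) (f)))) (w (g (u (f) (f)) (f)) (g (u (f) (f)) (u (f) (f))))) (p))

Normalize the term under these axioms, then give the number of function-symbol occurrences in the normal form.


1. (w (g (s (p) (g (u (f) (f)) (u (f) (f)))) (w (g (u (f) (f)) (f)) (g (u (f) (f)) (u (f) (f))))) (p))  →  (w (g (s (p) (g (f) (u (f) (f)))) (w (g (u (f) (f)) (f)) (g (u (f) (f)) (u (f) (f))))) (p))
2. (w (g (s (p) (g (f) (u (f) (f)))) (w (g (u (f) (f)) (f)) (g (u (f) (f)) (u (f) (f))))) (p))  →  (w (g (s (p) (g (f) (f))) (w (g (u (f) (f)) (f)) (g (u (f) (f)) (u (f) (f))))) (p))
3. (w (g (s (p) (g (f) (f))) (w (g (u (f) (f)) (f)) (g (u (f) (f)) (u (f) (f))))) (p))  →  (w (g (s (p) (g (f) (f))) (w (g (f) (f)) (g (u (f) (f)) (u (f) (f))))) (p))
4. (w (g (s (p) (g (f) (f))) (w (g (f) (f)) (g (u (f) (f)) (u (f) (f))))) (p))  →  (w (g (s (p) (g (f) (f))) (w (g (f) (f)) (g (f) (u (f) (f))))) (p))
5. (w (g (s (p) (g (f) (f))) (w (g (f) (f)) (g (f) (u (f) (f))))) (p))  →  (w (g (s (p) (g (f) (f))) (w (g (f) (f)) (g (f) (f)))) (p))
normal form: (w (g (s (p) (g (f) (f))) (w (g (f) (f)) (g (f) (f)))) (p))

size = 15


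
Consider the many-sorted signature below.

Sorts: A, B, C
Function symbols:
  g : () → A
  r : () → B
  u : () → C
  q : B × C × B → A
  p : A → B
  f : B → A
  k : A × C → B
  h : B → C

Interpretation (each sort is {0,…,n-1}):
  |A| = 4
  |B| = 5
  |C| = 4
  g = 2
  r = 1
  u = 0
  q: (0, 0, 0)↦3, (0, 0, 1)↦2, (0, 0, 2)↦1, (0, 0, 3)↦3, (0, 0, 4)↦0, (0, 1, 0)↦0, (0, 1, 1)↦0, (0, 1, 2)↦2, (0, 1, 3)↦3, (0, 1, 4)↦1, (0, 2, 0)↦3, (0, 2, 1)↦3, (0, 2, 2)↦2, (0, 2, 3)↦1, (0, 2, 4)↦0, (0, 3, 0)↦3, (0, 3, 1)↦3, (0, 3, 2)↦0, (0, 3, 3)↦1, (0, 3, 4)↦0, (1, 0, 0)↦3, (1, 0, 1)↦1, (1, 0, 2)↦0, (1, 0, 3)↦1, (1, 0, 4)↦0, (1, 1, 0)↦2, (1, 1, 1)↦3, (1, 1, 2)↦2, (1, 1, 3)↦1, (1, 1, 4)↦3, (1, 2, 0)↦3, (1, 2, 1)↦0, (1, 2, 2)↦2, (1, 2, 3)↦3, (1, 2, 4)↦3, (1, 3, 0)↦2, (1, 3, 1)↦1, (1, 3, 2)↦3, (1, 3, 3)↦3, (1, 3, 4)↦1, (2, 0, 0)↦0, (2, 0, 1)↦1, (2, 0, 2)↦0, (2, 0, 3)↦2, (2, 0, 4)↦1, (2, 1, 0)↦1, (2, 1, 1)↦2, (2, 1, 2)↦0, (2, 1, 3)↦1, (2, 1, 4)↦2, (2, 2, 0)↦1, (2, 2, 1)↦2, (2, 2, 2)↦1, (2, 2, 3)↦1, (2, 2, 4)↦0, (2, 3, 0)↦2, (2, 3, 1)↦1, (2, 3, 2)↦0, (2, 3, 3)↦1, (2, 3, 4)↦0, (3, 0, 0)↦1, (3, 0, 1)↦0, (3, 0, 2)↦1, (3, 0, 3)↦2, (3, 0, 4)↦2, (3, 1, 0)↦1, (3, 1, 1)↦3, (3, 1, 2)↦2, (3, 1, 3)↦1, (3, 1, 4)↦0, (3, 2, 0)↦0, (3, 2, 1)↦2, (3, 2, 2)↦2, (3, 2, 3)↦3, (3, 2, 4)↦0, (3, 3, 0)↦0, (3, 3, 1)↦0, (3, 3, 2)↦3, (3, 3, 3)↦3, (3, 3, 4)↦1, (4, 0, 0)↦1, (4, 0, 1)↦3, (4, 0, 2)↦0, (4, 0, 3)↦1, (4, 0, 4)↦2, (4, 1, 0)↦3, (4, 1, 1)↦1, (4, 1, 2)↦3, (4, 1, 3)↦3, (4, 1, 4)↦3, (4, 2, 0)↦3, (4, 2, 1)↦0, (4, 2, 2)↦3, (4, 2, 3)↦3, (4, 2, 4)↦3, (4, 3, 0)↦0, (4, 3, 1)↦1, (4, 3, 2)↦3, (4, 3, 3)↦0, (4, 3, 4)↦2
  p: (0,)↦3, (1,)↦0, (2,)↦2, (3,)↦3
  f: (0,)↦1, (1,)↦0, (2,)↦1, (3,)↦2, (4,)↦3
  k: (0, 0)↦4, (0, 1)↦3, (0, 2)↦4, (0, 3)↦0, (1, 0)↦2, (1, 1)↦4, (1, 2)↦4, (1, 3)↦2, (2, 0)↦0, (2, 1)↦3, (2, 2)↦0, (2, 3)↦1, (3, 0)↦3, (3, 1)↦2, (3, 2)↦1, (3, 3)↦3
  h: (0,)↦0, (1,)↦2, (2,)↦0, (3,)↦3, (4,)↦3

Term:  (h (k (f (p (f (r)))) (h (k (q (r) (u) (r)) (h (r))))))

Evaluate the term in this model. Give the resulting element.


  r = 1
  (f (r)) = f(1,) = 0
  (p (f (r))) = p(0,) = 3
  (f (p (f (r)))) = f(3,) = 2
  r = 1
  u = 0
  r = 1
  (q (r) (u) (r)) = q(1, 0, 1) = 1
  r = 1
  (h (r)) = h(1,) = 2
  (k (q (r) (u) (r)) (h (r))) = k(1, 2) = 4
  (h (k (q (r) (u) (r)) (h (r)))) = h(4,) = 3
  (k (f (p (f (r)))) (h (k (q (r) (u) (r)) (h (r))))) = k(2, 3) = 1
  (h (k (f (p (f (r)))) (h (k (q (r) (u) (r)) (h (r)))))) = h(1,) = 2

value = 2


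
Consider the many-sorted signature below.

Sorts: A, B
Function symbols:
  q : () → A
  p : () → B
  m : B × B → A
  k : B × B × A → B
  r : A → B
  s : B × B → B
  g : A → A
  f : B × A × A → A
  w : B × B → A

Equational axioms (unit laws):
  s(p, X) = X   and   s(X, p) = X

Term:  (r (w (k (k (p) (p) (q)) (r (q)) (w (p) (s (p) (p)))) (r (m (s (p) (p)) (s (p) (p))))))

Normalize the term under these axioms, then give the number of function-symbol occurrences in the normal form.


1. (r (w (k (k (p) (p) (q)) (r (q)) (w (p) (s (p) (p)))) (r (m (s (p) (p)) (s (p) (p))))))  →  (r (w (k (k (p) (p) (q)) (r (q)) (w (p) (p))) (r (m (s (p) (p)) (s (p) (p))))))
2. (r (w (k (k (p) (p) (q)) (r (q)) (w (p) (p))) (r (m (s (p) (p)) (s (p) (p))))))  →  (r (w (k (k (p) (p) (q)) (r (q)) (w (p) (p))) (r (m (p) (s (p) (p))))))
3. (r (w (k (k (p) (p) (q)) (r (q)) (w (p) (p))) (r (m (p) (s (p) (p))))))  →  (r (w (k (k (p) (p) (q)) (r (q)) (w (p) (p))) (r (m (p) (p)))))
normal form: (r (w (k (k (p) (p) (q)) (r (q)) (w (p) (p))) (r (m (p) (p)))))

size = 16


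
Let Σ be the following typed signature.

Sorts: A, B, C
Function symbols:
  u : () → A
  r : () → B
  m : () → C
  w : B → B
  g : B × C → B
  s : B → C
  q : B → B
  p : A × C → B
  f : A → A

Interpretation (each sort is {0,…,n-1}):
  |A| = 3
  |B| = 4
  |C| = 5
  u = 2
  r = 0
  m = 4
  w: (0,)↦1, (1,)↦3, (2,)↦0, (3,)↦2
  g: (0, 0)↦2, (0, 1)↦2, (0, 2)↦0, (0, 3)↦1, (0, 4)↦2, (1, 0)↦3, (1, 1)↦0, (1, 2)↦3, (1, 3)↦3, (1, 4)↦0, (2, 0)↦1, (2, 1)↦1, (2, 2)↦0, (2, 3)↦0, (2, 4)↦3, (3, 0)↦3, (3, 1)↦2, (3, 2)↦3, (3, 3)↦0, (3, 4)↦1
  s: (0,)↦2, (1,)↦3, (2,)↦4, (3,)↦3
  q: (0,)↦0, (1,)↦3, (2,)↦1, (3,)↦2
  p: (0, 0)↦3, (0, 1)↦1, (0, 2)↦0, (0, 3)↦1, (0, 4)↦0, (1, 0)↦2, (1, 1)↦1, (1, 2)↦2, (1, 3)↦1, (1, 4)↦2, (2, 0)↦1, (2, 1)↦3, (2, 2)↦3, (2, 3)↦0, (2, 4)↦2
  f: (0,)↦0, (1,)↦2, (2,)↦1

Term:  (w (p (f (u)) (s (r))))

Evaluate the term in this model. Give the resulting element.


  u = 2
  (f (u)) = f(2,) = 1
  r = 0
  (s (r)) = s(0,) = 2
  (p (f (u)) (s (r))) = p(1, 2) = 2
  (w (p (f (u)) (s (r)))) = w(2,) = 0

value = 0


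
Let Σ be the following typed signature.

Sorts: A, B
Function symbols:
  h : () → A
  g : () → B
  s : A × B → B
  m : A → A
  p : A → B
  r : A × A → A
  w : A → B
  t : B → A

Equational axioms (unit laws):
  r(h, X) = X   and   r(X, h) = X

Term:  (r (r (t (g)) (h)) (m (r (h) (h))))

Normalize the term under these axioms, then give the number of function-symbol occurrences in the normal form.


size = 5

1. (r (r (t (g)) (h)) (m (r (h) (h))))  →  (r (t (g)) (m (r (h) (h))))
2. (r (t (g)) (m (r (h) (h))))  →  (r (t (g)) (m (h)))
normal form: (r (t (g)) (m (h)))


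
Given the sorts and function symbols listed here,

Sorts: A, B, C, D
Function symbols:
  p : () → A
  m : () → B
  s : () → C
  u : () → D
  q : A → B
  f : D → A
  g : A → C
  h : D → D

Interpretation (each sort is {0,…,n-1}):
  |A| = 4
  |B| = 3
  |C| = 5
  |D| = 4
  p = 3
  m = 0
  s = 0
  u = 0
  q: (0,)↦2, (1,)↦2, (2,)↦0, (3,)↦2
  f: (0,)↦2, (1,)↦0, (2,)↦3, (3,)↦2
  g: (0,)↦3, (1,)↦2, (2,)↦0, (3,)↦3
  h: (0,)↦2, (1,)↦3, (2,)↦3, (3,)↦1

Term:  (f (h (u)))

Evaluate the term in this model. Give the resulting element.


  u = 0
  (h (u)) = h(0,) = 2
  (f (h (u))) = f(2,) = 3

value = 3


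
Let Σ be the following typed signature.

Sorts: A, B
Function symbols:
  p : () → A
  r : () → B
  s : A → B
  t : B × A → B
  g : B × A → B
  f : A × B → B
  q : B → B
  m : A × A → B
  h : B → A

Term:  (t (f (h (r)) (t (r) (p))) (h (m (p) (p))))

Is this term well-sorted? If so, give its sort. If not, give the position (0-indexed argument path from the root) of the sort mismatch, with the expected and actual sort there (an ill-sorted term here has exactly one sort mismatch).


      (r) : B
    (h (r)) : A
      (r) : B
      (p) : A
    (t (r) (p)) : B
  (f (h (r)) (t (r) (p))) : B
      (p) : A
      (p) : A
    (m (p) (p)) : B
  (h (m (p) (p))) : A
(t (f (h (r)) (t (r) (p))) (h (m (p) (p)))) : B

well-sorted; sort = B


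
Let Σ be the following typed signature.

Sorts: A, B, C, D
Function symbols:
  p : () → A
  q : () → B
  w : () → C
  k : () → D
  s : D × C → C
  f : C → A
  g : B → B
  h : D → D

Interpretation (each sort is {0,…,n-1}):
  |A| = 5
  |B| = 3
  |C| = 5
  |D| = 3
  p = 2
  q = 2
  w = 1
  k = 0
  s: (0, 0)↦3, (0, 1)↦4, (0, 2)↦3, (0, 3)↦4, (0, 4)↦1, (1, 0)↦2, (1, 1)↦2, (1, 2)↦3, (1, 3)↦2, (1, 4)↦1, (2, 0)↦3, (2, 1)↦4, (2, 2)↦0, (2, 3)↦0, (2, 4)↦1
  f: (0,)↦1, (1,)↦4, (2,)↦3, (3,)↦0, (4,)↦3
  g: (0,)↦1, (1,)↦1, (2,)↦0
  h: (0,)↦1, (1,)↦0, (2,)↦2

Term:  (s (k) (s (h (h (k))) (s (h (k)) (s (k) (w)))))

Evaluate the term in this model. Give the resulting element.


value = 1

  k = 0
  k = 0
  (h (k)) = h(0,) = 1
  (h (h (k))) = h(1,) = 0
  k = 0
  (h (k)) = h(0,) = 1
  k = 0
  w = 1
  (s (k) (w)) = s(0, 1) = 4
  (s (h (k)) (s (k) (w))) = s(1, 4) = 1
  (s (h (h (k))) (s (h (k)) (s (k) (w)))) = s(0, 1) = 4
  (s (k) (s (h (h (k))) (s (h (k)) (s (k) (w))))) = s(0, 4) = 1


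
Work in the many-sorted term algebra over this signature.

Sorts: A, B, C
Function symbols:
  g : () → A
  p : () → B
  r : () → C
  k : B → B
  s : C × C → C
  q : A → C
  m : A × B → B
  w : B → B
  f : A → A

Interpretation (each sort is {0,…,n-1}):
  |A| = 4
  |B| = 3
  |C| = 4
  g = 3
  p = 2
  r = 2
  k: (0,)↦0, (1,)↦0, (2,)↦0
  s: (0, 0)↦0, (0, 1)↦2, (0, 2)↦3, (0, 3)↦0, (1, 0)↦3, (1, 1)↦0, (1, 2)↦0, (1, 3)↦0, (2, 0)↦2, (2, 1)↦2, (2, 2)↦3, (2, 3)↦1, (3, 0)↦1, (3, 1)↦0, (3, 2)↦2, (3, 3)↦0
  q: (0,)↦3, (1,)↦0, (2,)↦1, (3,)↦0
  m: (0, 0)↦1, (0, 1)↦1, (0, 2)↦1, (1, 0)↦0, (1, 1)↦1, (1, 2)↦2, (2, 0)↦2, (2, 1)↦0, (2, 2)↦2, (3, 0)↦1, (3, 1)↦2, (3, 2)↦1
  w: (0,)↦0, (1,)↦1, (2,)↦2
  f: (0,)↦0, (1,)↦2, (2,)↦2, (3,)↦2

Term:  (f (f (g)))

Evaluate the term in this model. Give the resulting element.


  g = 3
  (f (g)) = f(3,) = 2
  (f (f (g))) = f(2,) = 2

value = 2


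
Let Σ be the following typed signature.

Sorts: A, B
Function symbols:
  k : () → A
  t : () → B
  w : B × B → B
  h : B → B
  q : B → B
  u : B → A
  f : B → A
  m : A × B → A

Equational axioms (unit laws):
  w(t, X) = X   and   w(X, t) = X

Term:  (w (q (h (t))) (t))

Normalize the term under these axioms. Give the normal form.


1. (w (q (h (t))) (t))  →  (q (h (t)))

normal form = (q (h (t)))


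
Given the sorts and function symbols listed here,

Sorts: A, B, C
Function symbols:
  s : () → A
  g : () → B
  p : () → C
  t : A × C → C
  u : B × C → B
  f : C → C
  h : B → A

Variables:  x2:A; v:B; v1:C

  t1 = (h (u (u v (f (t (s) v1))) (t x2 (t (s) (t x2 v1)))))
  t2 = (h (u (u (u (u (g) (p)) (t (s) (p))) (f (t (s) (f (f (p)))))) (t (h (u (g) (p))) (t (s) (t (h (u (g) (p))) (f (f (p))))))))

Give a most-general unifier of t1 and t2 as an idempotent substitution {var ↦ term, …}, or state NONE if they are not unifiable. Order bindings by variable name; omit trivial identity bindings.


{v ↦ (u (u (g) (p)) (t (s) (p))), v1 ↦ (f (f (p))), x2 ↦ (h (u (g) (p)))}


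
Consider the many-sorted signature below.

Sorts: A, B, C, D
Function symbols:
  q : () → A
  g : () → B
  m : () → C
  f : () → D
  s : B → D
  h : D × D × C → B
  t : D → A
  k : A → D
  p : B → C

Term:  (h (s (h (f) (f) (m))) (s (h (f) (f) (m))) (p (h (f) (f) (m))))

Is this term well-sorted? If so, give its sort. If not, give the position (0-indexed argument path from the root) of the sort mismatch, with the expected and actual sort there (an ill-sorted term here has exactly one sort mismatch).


      (f) : D
      (f) : D
      (m) : C
    (h (f) (f) (m)) : B
  (s (h (f) (f) (m))) : D
      (f) : D
      (f) : D
      (m) : C
    (h (f) (f) (m)) : B
  (s (h (f) (f) (m))) : D
      (f) : D
      (f) : D
      (m) : C
    (h (f) (f) (m)) : B
  (p (h (f) (f) (m))) : C
(h (s (h (f) (f) (m))) (s (h (f) (f) (m))) (p (h (f) (f) (m)))) : B

well-sorted; sort = B


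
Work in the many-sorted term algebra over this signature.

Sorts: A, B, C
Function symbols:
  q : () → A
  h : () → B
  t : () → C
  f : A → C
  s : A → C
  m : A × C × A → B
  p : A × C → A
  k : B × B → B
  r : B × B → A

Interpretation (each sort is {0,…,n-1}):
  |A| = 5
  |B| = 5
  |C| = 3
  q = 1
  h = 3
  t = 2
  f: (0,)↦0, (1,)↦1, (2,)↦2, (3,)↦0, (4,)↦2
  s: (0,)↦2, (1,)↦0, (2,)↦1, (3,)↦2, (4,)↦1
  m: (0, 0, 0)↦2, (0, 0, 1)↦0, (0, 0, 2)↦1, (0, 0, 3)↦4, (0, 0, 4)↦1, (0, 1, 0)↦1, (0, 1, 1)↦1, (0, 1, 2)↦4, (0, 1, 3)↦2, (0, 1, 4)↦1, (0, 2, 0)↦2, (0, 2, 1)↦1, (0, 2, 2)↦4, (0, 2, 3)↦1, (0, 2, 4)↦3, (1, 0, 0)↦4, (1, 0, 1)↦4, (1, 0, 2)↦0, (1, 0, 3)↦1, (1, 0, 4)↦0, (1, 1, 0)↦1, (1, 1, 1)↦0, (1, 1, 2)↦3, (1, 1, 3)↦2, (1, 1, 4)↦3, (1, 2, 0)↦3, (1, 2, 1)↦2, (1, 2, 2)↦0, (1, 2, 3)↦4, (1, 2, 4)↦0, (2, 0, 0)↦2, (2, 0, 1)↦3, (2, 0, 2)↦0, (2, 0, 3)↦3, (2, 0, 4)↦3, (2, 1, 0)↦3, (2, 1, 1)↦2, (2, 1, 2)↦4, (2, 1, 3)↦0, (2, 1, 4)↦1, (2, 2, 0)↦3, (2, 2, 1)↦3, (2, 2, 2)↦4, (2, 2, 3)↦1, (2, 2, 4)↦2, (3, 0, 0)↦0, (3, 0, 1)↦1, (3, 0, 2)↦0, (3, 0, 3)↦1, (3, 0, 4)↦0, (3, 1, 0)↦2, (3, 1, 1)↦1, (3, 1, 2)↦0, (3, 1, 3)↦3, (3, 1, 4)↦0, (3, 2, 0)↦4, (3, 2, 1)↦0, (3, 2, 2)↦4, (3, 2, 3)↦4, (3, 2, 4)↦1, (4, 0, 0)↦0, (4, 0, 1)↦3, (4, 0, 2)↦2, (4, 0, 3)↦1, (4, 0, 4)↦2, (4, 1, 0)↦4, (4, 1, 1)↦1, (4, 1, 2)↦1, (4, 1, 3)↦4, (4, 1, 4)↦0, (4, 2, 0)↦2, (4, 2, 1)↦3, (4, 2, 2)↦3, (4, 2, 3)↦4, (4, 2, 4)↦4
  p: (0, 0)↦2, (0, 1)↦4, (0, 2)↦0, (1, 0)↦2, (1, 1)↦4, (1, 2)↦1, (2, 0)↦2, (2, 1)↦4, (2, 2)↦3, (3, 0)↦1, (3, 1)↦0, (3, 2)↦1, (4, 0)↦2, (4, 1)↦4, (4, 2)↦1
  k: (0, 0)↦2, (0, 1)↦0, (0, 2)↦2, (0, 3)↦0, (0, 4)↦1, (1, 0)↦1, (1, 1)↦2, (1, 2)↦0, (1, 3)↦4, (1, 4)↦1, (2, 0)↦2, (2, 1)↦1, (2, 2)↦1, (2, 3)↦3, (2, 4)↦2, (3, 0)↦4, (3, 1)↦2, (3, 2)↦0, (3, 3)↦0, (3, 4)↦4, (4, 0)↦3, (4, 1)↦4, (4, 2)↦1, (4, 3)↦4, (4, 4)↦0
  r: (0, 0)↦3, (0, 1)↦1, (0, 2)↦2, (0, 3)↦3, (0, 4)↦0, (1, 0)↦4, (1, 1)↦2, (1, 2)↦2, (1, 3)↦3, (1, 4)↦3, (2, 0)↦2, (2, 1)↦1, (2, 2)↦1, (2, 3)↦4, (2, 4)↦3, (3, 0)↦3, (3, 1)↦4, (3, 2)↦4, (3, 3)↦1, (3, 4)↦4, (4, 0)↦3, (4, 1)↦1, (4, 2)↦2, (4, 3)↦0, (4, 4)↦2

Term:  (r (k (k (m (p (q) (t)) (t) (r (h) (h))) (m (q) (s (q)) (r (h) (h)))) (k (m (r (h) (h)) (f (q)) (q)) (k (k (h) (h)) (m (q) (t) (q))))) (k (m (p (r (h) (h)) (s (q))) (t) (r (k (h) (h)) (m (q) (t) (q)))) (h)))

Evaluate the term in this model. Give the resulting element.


  q = 1
  t = 2
  (p (q) (t)) = p(1, 2) = 1
  t = 2
  h = 3
  h = 3
  (r (h) (h)) = r(3, 3) = 1
  (m (p (q) (t)) (t) (r (h) (h))) = m(1, 2, 1) = 2
  q = 1
  q = 1
  (s (q)) = s(1,) = 0
  h = 3
  h = 3
  (r (h) (h)) = r(3, 3) = 1
  (m (q) (s (q)) (r (h) (h))) = m(1, 0, 1) = 4
  (k (m (p (q) (t)) (t) (r (h) (h))) (m (q) (s (q)) (r (h) (h)))) = k(2, 4) = 2
  h = 3
  h = 3
  (r (h) (h)) = r(3, 3) = 1
  q = 1
  (f (q)) = f(1,) = 1
  q = 1
  (m (r (h) (h)) (f (q)) (q)) = m(1, 1, 1) = 0
  h = 3
  h = 3
  (k (h) (h)) = k(3, 3) = 0
  q = 1
  t = 2
  q = 1
  (m (q) (t) (q)) = m(1, 2, 1) = 2
  (k (k (h) (h)) (m (q) (t) (q))) = k(0, 2) = 2
  (k (m (r (h) (h)) (f (q)) (q)) (k (k (h) (h)) (m (q) (t) (q)))) = k(0, 2) = 2
  (k (k (m (p (q) (t)) (t) (r (h) (h))) (m (q) (s (q)) (r (h) (h)))) (k (m (r (h) (h)) (f (q)) (q)) (k (k (h) (h)) (m (q) (t) (q))))) = k(2, 2) = 1
  h = 3
  h = 3
  (r (h) (h)) = r(3, 3) = 1
  q = 1
  (s (q)) = s(1,) = 0
  (p (r (h) (h)) (s (q))) = p(1, 0) = 2
  t = 2
  h = 3
  h = 3
  (k (h) (h)) = k(3, 3) = 0
  q = 1
  t = 2
  q = 1
  (m (q) (t) (q)) = m(1, 2, 1) = 2
  (r (k (h) (h)) (m (q) (t) (q))) = r(0, 2) = 2
  (m (p (r (h) (h)) (s (q))) (t) (r (k (h) (h)) (m (q) (t) (q)))) = m(2, 2, 2) = 4
  h = 3
  (k (m (p (r (h) (h)) (s (q))) (t) (r (k (h) (h)) (m (q) (t) (q)))) (h)) = k(4, 3) = 4
  (r (k (k (m (p (q) (t)) (t) (r (h) (h))) (m (q) (s (q)) (r (h) (h)))) (k (m (r (h) (h)) (f (q)) (q)) (k (k (h) (h)) (m (q) (t) (q))))) (k (m (p (r (h) (h)) (s (q))) (t) (r (k (h) (h)) (m (q) (t) (q)))) (h))) = r(1, 4) = 3

value = 3


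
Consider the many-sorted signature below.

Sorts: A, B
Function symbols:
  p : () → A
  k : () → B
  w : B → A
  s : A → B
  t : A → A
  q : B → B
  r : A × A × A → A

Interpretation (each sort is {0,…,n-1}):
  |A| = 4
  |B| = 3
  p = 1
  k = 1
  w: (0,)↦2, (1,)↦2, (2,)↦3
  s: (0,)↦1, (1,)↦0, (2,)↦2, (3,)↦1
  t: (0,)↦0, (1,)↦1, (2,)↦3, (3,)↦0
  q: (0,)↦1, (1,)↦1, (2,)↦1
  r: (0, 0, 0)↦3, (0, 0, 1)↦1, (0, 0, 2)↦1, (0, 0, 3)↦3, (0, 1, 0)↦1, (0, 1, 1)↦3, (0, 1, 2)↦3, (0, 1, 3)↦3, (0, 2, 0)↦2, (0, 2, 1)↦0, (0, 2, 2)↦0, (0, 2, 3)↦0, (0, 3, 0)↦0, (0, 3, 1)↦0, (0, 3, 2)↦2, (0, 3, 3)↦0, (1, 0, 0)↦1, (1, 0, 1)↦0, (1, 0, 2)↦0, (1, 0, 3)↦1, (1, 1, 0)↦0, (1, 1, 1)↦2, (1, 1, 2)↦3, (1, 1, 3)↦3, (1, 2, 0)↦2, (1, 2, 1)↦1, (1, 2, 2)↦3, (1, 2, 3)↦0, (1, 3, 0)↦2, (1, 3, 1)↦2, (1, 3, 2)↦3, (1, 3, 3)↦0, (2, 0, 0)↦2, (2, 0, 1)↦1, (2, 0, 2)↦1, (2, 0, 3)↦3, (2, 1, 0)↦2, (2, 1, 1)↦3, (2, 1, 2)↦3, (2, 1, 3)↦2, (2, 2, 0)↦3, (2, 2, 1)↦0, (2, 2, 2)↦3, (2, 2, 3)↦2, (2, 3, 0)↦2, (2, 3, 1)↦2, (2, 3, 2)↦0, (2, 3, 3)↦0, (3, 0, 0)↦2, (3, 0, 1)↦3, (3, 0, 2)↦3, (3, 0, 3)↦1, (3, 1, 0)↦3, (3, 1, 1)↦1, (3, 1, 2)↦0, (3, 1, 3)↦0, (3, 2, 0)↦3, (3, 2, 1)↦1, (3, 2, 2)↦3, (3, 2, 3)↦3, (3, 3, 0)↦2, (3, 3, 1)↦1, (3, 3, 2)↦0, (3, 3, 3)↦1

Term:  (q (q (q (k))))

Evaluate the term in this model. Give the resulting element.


  k = 1
  (q (k)) = q(1,) = 1
  (q (q (k))) = q(1,) = 1
  (q (q (q (k)))) = q(1,) = 1

value = 1


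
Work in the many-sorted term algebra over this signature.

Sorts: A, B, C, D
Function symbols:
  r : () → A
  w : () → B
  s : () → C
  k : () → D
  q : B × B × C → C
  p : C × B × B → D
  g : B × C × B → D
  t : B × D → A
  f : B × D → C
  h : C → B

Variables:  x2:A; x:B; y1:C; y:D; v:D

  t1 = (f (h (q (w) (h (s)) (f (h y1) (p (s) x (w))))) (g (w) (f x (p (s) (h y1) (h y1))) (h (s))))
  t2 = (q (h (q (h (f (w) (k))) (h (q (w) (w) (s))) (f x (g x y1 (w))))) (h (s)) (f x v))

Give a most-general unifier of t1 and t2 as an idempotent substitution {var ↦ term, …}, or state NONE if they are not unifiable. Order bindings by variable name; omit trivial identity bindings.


NONE (not unifiable)

head clash or occurs-check failure — not unifiable


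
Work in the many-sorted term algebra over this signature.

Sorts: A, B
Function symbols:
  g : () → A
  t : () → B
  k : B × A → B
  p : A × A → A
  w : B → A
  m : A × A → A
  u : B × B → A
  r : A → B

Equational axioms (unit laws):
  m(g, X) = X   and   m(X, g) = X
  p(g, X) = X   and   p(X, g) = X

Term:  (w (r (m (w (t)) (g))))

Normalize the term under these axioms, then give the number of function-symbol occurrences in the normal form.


size = 4

1. (w (r (m (w (t)) (g))))  →  (w (r (w (t))))
normal form: (w (r (w (t))))


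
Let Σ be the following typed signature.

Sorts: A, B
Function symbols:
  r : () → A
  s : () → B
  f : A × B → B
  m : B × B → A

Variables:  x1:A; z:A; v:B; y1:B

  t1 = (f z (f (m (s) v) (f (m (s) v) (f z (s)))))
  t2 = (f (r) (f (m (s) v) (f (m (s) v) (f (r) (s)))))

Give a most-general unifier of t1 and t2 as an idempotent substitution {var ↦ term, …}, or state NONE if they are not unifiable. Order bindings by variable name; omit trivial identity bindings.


{z ↦ (r)}


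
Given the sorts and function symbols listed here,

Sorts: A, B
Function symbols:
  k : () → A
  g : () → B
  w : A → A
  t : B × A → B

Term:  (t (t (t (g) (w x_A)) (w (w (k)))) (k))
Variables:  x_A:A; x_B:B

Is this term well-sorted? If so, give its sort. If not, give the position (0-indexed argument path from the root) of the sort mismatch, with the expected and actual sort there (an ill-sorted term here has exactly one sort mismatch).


well-sorted; sort = B

      (g) : B
        x_A : A
      (w x_A) : A
    (t (g) (w x_A)) : B
        (k) : A
      (w (k)) : A
    (w (w (k))) : A
  (t (t (g) (w x_A)) (w (w (k)))) : B
  (k) : A
(t (t (t (g) (w x_A)) (w (w (k)))) (k)) : B


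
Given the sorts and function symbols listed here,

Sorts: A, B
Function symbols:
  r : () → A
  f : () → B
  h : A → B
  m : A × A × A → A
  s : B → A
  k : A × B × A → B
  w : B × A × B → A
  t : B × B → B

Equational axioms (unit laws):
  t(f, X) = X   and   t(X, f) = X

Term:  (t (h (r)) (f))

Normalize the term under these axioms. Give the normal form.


normal form = (h (r))

1. (t (h (r)) (f))  →  (h (r))


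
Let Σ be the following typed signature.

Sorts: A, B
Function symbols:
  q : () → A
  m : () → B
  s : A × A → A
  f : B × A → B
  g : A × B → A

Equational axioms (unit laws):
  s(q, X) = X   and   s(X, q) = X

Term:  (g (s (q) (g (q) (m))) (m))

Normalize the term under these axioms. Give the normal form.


1. (g (s (q) (g (q) (m))) (m))  →  (g (g (q) (m)) (m))

normal form = (g (g (q) (m)) (m))


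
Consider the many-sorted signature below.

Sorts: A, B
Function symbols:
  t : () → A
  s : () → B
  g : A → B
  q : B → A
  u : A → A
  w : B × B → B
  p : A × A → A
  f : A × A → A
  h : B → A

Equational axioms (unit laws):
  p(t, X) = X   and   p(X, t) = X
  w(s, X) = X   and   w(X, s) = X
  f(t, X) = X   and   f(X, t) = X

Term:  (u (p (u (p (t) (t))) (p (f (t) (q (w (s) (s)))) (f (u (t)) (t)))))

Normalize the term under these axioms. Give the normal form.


normal form = (u (p (u (t)) (p (q (s)) (u (t)))))

1. (u (p (u (p (t) (t))) (p (f (t) (q (w (s) (s)))) (f (u (t)) (t)))))  →  (u (p (u (t)) (p (f (t) (q (w (s) (s)))) (f (u (t)) (t)))))
2. (u (p (u (t)) (p (f (t) (q (w (s) (s)))) (f (u (t)) (t)))))  →  (u (p (u (t)) (p (q (w (s) (s))) (f (u (t)) (t)))))
3. (u (p (u (t)) (p (q (w (s) (s))) (f (u (t)) (t)))))  →  (u (p (u (t)) (p (q (s)) (f (u (t)) (t)))))
4. (u (p (u (t)) (p (q (s)) (f (u (t)) (t)))))  →  (u (p (u (t)) (p (q (s)) (u (t)))))


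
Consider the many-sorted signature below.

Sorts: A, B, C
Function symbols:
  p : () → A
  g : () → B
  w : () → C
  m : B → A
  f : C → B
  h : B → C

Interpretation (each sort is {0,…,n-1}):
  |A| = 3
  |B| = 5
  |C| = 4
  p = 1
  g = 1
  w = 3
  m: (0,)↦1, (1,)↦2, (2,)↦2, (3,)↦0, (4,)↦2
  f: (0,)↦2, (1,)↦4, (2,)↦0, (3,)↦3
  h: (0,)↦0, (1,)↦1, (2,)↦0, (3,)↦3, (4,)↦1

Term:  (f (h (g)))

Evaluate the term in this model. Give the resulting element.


  g = 1
  (h (g)) = h(1,) = 1
  (f (h (g))) = f(1,) = 4

value = 4


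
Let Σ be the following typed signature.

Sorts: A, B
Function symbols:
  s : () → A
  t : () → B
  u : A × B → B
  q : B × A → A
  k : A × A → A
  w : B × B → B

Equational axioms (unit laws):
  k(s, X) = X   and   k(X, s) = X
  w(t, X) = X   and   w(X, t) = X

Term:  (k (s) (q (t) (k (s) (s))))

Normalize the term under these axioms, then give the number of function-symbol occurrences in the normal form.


1. (k (s) (q (t) (k (s) (s))))  →  (q (t) (k (s) (s)))
2. (q (t) (k (s) (s)))  →  (q (t) (s))
normal form: (q (t) (s))

size = 3


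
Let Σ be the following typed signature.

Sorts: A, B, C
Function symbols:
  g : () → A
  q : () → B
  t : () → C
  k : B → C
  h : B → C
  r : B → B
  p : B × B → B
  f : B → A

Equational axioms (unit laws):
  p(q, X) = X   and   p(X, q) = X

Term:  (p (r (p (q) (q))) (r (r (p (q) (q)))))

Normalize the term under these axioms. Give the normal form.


normal form = (p (r (q)) (r (r (q))))

1. (p (r (p (q) (q))) (r (r (p (q) (q)))))  →  (p (r (q)) (r (r (p (q) (q)))))
2. (p (r (q)) (r (r (p (q) (q)))))  →  (p (r (q)) (r (r (q))))


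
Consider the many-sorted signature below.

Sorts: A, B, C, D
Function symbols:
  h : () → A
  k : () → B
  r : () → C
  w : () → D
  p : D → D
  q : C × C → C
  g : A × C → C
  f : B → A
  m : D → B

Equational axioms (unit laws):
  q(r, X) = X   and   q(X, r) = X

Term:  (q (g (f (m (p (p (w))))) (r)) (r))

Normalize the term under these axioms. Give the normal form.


normal form = (g (f (m (p (p (w))))) (r))

1. (q (g (f (m (p (p (w))))) (r)) (r))  →  (g (f (m (p (p (w))))) (r))


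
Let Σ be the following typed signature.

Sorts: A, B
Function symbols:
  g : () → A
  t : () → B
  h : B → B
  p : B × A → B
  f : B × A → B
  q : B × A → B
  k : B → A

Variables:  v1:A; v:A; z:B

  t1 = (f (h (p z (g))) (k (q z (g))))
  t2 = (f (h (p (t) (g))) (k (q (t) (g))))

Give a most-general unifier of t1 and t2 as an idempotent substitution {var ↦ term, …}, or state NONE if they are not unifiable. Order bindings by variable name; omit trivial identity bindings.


{z ↦ (t)}


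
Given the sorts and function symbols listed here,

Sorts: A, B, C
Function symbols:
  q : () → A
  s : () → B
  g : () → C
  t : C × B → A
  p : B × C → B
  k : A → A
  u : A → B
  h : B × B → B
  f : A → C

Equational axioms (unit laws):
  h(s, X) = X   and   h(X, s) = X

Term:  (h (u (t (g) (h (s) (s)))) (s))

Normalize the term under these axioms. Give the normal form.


1. (h (u (t (g) (h (s) (s)))) (s))  →  (u (t (g) (h (s) (s))))
2. (u (t (g) (h (s) (s))))  →  (u (t (g) (s)))

normal form = (u (t (g) (s)))


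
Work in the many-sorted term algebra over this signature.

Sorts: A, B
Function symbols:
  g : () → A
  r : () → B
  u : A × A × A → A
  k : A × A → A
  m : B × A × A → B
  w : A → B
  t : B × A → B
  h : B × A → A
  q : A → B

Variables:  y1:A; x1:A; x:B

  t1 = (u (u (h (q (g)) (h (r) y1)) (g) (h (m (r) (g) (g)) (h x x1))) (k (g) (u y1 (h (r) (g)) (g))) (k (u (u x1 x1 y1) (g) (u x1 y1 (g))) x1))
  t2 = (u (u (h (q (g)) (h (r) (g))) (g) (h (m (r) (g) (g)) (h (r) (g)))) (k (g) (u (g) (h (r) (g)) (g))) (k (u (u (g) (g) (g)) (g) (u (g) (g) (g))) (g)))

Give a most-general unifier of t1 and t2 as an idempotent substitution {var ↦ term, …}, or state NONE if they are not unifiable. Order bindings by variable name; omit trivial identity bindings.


{x ↦ (r), x1 ↦ (g), y1 ↦ (g)}


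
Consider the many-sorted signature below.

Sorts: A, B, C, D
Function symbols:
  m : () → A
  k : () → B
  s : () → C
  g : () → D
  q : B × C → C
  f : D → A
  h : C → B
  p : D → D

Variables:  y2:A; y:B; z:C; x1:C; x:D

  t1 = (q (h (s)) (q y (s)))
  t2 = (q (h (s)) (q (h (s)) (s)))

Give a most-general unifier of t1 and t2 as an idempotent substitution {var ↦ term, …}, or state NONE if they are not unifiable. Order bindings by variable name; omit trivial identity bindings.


{y ↦ (h (s))}


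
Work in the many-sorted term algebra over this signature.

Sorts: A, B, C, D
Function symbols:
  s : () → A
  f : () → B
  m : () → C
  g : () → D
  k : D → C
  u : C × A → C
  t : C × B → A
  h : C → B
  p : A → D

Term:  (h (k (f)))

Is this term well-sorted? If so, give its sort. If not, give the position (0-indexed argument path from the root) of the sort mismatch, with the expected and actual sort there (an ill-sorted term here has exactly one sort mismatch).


ill-sorted at position [0, 0]: expected D, got B

    (f) : B
  (k (f)) : ✗ arg 0 at [0, 0] has sort B, expected D


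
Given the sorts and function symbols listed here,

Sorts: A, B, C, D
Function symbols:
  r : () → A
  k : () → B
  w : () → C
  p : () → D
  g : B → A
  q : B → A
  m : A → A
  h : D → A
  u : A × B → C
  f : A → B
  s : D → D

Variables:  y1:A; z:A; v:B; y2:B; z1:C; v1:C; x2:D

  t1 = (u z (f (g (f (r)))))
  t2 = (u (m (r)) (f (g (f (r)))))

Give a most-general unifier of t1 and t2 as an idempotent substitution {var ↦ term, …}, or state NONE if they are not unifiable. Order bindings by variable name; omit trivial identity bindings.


{z ↦ (m (r))}


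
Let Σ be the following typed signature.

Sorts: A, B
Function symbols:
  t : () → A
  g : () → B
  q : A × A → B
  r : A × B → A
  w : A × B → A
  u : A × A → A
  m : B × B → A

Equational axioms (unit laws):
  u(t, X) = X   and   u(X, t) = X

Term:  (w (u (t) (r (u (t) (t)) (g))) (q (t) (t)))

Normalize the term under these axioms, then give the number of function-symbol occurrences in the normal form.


1. (w (u (t) (r (u (t) (t)) (g))) (q (t) (t)))  →  (w (r (u (t) (t)) (g)) (q (t) (t)))
2. (w (r (u (t) (t)) (g)) (q (t) (t)))  →  (w (r (t) (g)) (q (t) (t)))
normal form: (w (r (t) (g)) (q (t) (t)))

size = 7


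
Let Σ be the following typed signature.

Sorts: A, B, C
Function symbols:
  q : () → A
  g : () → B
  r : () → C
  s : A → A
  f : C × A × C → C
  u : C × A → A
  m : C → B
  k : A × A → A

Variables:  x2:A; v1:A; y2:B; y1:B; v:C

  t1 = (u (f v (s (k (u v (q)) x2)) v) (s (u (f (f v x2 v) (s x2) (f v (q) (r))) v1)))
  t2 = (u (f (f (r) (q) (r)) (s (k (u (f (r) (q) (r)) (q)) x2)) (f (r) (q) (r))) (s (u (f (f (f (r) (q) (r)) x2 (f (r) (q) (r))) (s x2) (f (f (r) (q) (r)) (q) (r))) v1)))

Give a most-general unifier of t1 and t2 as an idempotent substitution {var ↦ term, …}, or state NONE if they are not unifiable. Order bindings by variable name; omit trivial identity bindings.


{v ↦ (f (r) (q) (r))}


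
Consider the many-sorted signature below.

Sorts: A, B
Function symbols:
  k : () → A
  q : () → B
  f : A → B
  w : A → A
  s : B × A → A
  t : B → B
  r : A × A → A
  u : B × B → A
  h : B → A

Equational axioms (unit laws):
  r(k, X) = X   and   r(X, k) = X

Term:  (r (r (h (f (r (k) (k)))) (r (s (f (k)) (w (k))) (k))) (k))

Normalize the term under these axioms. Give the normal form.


1. (r (r (h (f (r (k) (k)))) (r (s (f (k)) (w (k))) (k))) (k))  →  (r (h (f (r (k) (k)))) (r (s (f (k)) (w (k))) (k)))
2. (r (h (f (r (k) (k)))) (r (s (f (k)) (w (k))) (k)))  →  (r (h (f (k))) (r (s (f (k)) (w (k))) (k)))
3. (r (h (f (k))) (r (s (f (k)) (w (k))) (k)))  →  (r (h (f (k))) (s (f (k)) (w (k))))

normal form = (r (h (f (k))) (s (f (k)) (w (k))))


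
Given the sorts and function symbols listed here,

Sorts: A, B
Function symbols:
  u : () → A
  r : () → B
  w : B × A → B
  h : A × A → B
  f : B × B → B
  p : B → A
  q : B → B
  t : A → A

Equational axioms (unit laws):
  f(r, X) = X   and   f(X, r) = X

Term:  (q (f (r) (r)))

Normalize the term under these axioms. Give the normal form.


1. (q (f (r) (r)))  →  (q (r))

normal form = (q (r))


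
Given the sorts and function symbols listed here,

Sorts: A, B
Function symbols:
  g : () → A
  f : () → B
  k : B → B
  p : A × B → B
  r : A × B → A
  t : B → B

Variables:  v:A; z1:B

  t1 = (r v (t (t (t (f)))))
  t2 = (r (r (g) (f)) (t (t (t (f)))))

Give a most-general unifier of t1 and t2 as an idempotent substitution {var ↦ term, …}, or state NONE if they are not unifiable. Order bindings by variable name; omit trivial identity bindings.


{v ↦ (r (g) (f))}


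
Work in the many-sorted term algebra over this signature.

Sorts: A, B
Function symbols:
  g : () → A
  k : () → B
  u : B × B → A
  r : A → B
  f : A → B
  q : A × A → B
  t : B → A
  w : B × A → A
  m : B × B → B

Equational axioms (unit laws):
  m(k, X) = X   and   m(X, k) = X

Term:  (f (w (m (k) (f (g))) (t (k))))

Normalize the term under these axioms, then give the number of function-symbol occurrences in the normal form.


1. (f (w (m (k) (f (g))) (t (k))))  →  (f (w (f (g)) (t (k))))
normal form: (f (w (f (g)) (t (k))))

size = 6


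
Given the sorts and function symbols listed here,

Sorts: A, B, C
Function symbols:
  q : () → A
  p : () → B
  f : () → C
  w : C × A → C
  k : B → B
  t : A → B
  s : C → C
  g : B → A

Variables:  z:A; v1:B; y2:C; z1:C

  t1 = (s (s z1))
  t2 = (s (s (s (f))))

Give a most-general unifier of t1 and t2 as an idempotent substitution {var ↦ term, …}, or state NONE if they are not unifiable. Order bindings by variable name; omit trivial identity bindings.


{z1 ↦ (s (f))}


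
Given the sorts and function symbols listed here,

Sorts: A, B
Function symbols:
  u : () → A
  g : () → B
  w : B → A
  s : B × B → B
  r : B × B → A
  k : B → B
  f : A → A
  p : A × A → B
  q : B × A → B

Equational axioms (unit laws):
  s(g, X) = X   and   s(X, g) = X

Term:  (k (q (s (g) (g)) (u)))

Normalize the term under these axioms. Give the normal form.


1. (k (q (s (g) (g)) (u)))  →  (k (q (g) (u)))

normal form = (k (q (g) (u)))


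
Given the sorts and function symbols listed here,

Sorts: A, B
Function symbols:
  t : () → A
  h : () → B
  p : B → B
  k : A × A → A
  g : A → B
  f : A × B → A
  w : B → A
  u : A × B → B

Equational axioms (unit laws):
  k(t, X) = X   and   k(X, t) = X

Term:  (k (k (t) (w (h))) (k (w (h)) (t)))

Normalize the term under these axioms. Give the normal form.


normal form = (k (w (h)) (w (h)))

1. (k (k (t) (w (h))) (k (w (h)) (t)))  →  (k (w (h)) (k (w (h)) (t)))
2. (k (w (h)) (k (w (h)) (t)))  →  (k (w (h)) (w (h)))


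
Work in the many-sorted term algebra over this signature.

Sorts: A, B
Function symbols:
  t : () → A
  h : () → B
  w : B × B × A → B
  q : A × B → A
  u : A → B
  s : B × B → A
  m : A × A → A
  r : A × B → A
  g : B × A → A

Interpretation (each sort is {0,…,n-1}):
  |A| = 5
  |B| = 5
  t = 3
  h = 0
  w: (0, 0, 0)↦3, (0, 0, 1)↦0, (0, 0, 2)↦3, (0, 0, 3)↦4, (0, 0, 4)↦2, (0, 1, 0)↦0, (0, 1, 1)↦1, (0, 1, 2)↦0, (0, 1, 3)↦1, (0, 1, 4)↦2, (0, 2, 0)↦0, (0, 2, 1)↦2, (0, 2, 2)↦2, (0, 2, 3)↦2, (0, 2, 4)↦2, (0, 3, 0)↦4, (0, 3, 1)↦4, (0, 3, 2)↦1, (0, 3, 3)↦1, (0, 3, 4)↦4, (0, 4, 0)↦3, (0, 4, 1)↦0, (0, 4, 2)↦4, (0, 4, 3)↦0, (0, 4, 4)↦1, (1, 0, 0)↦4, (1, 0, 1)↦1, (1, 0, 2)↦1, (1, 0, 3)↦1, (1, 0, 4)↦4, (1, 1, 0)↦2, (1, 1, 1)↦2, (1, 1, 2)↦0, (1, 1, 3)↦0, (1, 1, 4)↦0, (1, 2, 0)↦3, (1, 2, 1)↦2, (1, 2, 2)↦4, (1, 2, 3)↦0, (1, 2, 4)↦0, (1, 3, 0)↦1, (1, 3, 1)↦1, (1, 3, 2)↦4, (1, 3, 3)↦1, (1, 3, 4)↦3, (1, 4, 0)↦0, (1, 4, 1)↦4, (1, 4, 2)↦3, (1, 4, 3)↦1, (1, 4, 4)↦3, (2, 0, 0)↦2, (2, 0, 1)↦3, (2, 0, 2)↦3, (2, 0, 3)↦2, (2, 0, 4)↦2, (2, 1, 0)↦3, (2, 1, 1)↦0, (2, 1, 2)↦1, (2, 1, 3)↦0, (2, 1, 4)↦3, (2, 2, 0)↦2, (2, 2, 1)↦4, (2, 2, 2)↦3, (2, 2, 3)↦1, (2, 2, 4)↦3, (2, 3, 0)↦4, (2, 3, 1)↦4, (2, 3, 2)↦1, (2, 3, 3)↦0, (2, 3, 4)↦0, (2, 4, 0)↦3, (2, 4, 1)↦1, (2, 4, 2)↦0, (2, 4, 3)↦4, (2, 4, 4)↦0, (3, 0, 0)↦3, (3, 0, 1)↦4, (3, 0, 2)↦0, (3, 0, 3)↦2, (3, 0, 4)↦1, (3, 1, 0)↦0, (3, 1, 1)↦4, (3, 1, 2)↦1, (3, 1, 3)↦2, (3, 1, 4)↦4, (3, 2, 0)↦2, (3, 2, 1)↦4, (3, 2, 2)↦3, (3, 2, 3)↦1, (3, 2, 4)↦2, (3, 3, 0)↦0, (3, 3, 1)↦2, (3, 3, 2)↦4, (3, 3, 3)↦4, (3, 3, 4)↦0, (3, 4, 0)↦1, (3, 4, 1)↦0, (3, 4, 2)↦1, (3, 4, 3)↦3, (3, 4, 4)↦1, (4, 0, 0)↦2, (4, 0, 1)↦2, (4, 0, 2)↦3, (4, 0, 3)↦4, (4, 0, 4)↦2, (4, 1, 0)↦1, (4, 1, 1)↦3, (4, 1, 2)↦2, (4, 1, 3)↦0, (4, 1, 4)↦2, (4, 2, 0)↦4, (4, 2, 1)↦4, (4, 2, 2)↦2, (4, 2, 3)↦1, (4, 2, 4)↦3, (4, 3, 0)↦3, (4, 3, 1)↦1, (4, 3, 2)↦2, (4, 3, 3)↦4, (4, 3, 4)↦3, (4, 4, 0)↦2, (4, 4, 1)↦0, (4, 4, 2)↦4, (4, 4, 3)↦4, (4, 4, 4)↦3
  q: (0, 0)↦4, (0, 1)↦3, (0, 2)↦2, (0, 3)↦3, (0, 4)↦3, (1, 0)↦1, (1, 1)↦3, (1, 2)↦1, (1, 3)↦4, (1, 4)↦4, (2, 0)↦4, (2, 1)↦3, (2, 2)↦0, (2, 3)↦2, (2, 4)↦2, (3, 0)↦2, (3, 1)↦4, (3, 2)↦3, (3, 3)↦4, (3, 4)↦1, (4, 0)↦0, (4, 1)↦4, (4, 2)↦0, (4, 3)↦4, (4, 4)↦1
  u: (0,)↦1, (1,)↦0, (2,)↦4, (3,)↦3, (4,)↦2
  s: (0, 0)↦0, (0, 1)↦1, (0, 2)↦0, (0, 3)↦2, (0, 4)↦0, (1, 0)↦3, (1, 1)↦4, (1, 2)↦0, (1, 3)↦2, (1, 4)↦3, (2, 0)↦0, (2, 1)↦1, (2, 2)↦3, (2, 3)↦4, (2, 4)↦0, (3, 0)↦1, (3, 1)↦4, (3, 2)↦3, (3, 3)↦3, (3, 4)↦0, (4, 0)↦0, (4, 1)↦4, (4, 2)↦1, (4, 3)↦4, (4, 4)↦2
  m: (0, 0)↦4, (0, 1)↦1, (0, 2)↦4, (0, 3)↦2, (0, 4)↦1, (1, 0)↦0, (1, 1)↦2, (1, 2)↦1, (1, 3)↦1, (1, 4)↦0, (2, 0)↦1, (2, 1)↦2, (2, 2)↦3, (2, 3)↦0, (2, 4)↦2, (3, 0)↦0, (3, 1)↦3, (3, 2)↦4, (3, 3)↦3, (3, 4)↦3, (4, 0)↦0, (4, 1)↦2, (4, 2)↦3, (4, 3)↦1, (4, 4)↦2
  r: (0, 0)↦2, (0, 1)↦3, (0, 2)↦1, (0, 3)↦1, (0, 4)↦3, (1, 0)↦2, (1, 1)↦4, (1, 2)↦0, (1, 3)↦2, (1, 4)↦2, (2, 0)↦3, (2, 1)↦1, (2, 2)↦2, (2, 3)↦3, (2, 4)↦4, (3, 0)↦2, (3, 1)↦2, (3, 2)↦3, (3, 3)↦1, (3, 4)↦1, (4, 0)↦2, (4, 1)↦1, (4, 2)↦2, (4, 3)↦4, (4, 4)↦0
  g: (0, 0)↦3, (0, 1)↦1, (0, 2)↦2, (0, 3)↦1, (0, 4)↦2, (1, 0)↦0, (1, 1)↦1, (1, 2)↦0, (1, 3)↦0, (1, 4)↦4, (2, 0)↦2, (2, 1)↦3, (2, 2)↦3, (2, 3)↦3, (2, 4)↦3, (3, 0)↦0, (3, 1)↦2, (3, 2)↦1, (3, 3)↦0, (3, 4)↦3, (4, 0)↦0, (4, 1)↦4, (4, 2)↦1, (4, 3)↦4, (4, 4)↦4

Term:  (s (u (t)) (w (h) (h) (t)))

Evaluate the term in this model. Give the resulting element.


  t = 3
  (u (t)) = u(3,) = 3
  h = 0
  h = 0
  t = 3
  (w (h) (h) (t)) = w(0, 0, 3) = 4
  (s (u (t)) (w (h) (h) (t))) = s(3, 4) = 0

value = 0


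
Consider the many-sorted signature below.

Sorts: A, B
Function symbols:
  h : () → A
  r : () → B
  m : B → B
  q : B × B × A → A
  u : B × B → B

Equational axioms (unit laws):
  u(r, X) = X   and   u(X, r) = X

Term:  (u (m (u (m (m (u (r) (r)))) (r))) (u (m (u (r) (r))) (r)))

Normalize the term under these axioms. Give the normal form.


1. (u (m (u (m (m (u (r) (r)))) (r))) (u (m (u (r) (r))) (r)))  →  (u (m (m (m (u (r) (r))))) (u (m (u (r) (r))) (r)))
2. (u (m (m (m (u (r) (r))))) (u (m (u (r) (r))) (r)))  →  (u (m (m (m (r)))) (u (m (u (r) (r))) (r)))
3. (u (m (m (m (r)))) (u (m (u (r) (r))) (r)))  →  (u (m (m (m (r)))) (m (u (r) (r))))
4. (u (m (m (m (r)))) (m (u (r) (r))))  →  (u (m (m (m (r)))) (m (r)))

normal form = (u (m (m (m (r)))) (m (r)))


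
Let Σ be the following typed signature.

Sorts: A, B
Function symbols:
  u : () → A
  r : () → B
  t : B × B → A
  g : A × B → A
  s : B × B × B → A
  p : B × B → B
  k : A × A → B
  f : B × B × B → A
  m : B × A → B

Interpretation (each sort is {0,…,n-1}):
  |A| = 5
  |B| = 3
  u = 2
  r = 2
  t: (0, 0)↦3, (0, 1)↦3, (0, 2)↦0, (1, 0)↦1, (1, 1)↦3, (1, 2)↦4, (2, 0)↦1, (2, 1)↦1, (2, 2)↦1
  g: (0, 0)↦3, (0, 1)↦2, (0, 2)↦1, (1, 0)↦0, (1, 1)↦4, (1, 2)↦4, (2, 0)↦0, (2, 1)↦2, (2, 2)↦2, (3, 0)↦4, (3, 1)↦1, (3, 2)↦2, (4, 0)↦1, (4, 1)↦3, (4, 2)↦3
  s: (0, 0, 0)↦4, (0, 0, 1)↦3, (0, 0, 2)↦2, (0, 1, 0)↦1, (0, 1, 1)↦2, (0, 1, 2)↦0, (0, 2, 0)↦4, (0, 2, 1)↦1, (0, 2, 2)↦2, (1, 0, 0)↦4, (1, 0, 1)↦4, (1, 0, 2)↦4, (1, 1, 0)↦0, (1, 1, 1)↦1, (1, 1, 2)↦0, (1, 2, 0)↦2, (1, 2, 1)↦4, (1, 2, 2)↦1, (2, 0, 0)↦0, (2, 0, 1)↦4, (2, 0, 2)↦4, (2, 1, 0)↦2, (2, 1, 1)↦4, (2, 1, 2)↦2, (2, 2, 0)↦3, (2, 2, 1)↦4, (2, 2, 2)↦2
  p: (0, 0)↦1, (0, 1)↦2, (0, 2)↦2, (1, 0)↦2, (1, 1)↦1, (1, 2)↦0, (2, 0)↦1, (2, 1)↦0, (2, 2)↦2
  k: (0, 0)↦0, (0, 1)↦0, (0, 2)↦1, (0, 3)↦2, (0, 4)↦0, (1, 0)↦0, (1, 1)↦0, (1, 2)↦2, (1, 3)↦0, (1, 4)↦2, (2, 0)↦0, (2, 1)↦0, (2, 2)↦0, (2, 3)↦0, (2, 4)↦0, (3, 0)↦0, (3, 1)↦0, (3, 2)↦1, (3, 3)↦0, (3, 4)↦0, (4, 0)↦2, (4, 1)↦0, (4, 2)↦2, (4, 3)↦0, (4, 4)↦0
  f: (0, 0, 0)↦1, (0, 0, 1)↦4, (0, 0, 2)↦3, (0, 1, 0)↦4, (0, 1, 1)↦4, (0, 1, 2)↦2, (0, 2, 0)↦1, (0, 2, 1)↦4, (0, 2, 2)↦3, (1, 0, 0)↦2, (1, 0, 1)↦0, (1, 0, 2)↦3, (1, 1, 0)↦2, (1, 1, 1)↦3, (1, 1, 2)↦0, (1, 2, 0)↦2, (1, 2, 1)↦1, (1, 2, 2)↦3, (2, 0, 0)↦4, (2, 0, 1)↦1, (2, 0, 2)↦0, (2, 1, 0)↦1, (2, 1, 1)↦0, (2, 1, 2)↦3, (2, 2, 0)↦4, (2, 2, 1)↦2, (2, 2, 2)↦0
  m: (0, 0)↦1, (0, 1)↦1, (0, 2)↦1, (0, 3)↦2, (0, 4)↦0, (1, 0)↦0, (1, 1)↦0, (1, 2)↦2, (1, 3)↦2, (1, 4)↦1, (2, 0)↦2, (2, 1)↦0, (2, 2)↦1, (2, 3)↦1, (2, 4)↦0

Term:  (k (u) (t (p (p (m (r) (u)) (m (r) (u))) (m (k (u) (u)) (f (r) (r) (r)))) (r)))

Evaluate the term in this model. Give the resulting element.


value = 0

  u = 2
  r = 2
  u = 2
  (m (r) (u)) = m(2, 2) = 1
  r = 2
  u = 2
  (m (r) (u)) = m(2, 2) = 1
  (p (m (r) (u)) (m (r) (u))) = p(1, 1) = 1
  u = 2
  u = 2
  (k (u) (u)) = k(2, 2) = 0
  r = 2
  r = 2
  r = 2
  (f (r) (r) (r)) = f(2, 2, 2) = 0
  (m (k (u) (u)) (f (r) (r) (r))) = m(0, 0) = 1
  (p (p (m (r) (u)) (m (r) (u))) (m (k (u) (u)) (f (r) (r) (r)))) = p(1, 1) = 1
  r = 2
  (t (p (p (m (r) (u)) (m (r) (u))) (m (k (u) (u)) (f (r) (r) (r)))) (r)) = t(1, 2) = 4
  (k (u) (t (p (p (m (r) (u)) (m (r) (u))) (m (k (u) (u)) (f (r) (r) (r)))) (r))) = k(2, 4) = 0
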